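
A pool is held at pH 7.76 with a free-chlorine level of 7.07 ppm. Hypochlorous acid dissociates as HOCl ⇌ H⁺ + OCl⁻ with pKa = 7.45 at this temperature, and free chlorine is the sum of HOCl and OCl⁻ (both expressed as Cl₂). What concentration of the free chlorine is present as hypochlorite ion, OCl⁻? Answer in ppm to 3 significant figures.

[OCl⁻]/[HOCl] = 10^(pH − pKa) = 10^(7.76 − 7.45) = 10^0.31 = 2.042.
Fraction as HOCl = 1 / (1 + 2.042) = 0.3288.
OCl⁻ = (1 − 0.3288) × 7.07 ppm = 4.746 ppm.

4.75 ppm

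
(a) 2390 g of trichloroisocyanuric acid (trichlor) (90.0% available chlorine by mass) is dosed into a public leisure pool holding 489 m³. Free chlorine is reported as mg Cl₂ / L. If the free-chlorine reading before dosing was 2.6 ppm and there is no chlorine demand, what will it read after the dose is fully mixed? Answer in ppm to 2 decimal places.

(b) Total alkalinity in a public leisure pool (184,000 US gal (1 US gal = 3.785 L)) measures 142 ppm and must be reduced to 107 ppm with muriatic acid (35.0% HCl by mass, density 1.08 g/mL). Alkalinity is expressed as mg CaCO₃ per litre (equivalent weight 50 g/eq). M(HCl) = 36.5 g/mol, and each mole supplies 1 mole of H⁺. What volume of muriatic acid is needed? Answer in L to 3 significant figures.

(a) Volume: 489 m³ = 489,000 L.
(a) Available chlorine delivered: 2390 g × 0.9 = 2151 g as Cl₂.
(a) Concentration rise: 2151 g / 489,000 L = 4.399 mg/L = 4.40 ppm.
(a) Final FC: 2.6 + 4.40 = 7.00 ppm.

(b) Volume: 184,000 US gal × 3.785 L/gal = 696,440 L.
(b) Alkalinity to neutralize: (142 − 107) = 35 mg/L as CaCO₃ × 696,440 L = 24,380 g as CaCO₃.
(b) Equivalents of H⁺ required: 24,380 ÷ 50 g/eq = 487.5 eq = 487.5 mol HCl.
(b) Mass of HCl: 487.5 × 36.5 = 17,790 g.
(b) Mass of 35.0% solution: 17,790 / 0.35 = 50,840 g.
(b) Volume: 50,840 g ÷ 1.08 g/mL = 47,070 mL.

(a) 7.00 ppm; (b) 47.1 L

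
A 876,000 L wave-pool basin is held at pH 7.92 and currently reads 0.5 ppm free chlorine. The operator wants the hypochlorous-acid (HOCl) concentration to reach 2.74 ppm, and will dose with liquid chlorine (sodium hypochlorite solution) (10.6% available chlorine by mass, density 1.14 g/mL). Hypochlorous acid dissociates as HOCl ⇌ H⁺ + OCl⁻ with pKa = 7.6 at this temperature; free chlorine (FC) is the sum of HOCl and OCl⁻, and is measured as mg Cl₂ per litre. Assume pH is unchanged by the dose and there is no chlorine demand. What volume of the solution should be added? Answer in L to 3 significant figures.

[OCl⁻]/[HOCl] = 10^(pH − pKa) = 10^(7.92 − 7.6) = 2.089; fraction as HOCl = 1/(1 + 2.089) = 0.3237.
Free chlorine required for 2.74 ppm HOCl: 2.74 / 0.3237 = 8.465 ppm.
FC to add: 8.465 − 0.5 = 7.965 mg/L as Cl₂.
Cl₂ equivalent: 7.965 mg/L × 876,000 L = 6977 g.
Product at 10.6% available Cl: 6977 / 0.106 = 65,820 g.
Volume: 65,820 g ÷ 1.14 g/mL = 57,740 mL.

57.7 L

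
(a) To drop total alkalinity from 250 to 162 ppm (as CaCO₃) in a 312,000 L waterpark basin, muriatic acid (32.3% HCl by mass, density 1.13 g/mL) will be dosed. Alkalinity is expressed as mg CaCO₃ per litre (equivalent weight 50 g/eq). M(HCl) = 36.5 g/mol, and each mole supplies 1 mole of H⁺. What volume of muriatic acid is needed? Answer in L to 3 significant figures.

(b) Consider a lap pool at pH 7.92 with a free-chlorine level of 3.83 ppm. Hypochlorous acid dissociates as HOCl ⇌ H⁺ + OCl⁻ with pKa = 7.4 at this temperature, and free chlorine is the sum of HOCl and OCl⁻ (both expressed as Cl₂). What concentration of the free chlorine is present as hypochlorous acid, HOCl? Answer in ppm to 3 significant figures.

(a) 54.9 L; (b) 0.888 ppm

(a) Alkalinity to neutralize: (250 − 162) = 88 mg/L as CaCO₃ × 312,000 L = 27,460 g as CaCO₃.
(a) Equivalents of H⁺ required: 27,460 ÷ 50 g/eq = 549.1 eq = 549.1 mol HCl.
(a) Mass of HCl: 549.1 × 36.5 = 20,040 g.
(a) Mass of 32.3% solution: 20,040 / 0.323 = 62,050 g.
(a) Volume: 62,050 g ÷ 1.13 g/mL = 54,910 mL.

(b) [OCl⁻]/[HOCl] = 10^(pH − pKa) = 10^(7.92 − 7.4) = 10^0.52 = 3.311.
(b) Fraction as HOCl = 1 / (1 + 3.311) = 0.2319.
(b) HOCl = 0.2319 × 3.83 ppm = 0.8884 ppm.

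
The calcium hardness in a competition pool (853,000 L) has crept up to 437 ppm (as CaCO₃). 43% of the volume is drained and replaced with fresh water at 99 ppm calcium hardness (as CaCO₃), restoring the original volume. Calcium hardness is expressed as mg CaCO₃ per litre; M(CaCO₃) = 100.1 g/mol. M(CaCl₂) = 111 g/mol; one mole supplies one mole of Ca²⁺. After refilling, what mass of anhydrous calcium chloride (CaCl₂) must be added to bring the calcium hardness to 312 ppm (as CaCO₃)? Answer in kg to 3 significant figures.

After draining 43% and refilling: 437 × 0.57 + 99 × 0.43 = 291.66 ppm.
Deficit to target: 312 − 291.66 = 20.34 mg/L.
As CaCO₃: 20.34 mg/L × 853,000 L = 17,350 g; ÷ 100.1 = 173.3 mol Ca²⁺.
Mass: 173.3 × 111 = 19,240 g.

19.2 kg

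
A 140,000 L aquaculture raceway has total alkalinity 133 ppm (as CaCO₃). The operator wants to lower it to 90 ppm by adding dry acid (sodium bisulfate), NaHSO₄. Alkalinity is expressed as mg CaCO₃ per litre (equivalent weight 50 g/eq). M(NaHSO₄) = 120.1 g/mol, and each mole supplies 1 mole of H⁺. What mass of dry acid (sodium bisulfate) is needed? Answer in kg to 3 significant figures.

Alkalinity to neutralize: (133 − 90) = 43 mg/L as CaCO₃ × 140,000 L = 6020 g as CaCO₃.
Equivalents of H⁺ required: 6020 ÷ 50 g/eq = 120.4 eq = 120.4 mol NaHSO₄.
Mass of NaHSO₄: 120.4 × 120.1 = 14,460 g.

14.5 kg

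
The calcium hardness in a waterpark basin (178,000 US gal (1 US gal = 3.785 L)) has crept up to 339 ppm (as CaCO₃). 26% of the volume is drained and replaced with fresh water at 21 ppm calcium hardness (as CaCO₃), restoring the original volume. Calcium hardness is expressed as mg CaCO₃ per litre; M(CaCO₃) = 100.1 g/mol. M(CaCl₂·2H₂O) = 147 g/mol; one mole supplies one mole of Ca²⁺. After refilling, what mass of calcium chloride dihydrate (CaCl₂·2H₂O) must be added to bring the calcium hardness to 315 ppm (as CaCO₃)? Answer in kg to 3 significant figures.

Volume: 178,000 US gal × 3.785 L/gal = 673,730 L.
After draining 26% and refilling: 339 × 0.74 + 21 × 0.26 = 256.32 ppm.
Deficit to target: 315 − 256.32 = 58.68 mg/L.
As CaCO₃: 58.68 mg/L × 673,730 L = 39,530 g; ÷ 100.1 = 394.9 mol Ca²⁺.
Mass: 394.9 × 147 = 58,060 g.

58.1 kg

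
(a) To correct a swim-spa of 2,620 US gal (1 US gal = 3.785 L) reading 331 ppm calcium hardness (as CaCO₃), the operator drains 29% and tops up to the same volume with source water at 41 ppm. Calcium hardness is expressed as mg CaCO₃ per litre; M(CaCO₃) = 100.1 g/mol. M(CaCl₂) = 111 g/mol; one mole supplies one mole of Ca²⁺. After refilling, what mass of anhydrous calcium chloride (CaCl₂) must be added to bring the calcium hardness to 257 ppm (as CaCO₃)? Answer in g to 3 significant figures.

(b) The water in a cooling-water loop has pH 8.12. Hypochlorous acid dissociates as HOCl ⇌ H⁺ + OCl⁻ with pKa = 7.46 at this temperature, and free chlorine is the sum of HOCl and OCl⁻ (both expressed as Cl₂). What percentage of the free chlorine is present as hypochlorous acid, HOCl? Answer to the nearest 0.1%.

(a) 111 g; (b) 18.0%

(a) Volume: 2,620 US gal × 3.785 L/gal = 9,917 L.
(a) After draining 29% and refilling: 331 × 0.71 + 41 × 0.29 = 246.9 ppm.
(a) Deficit to target: 257 − 246.9 = 10.1 mg/L.
(a) As CaCO₃: 10.1 mg/L × 9,917 L = 100.2 g; ÷ 100.1 = 1.001 mol Ca²⁺.
(a) Mass: 1.001 × 111 = 111.1 g.

(b) [OCl⁻]/[HOCl] = 10^(pH − pKa) = 10^(8.12 − 7.46) = 10^0.66 = 4.571.
(b) Fraction as HOCl = 1 / (1 + 4.571) = 0.1795.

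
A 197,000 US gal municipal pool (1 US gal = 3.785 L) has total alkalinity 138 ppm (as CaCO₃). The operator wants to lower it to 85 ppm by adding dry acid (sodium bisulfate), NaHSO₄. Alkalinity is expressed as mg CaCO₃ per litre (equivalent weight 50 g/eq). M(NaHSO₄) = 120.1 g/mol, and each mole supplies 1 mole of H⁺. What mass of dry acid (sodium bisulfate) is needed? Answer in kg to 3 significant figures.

94.9 kg

Volume: 197,000 US gal × 3.785 L/gal = 745,645 L.
Alkalinity to neutralize: (138 − 85) = 53 mg/L as CaCO₃ × 745,645 L = 39,520 g as CaCO₃.
Equivalents of H⁺ required: 39,520 ÷ 50 g/eq = 790.4 eq = 790.4 mol NaHSO₄.
Mass of NaHSO₄: 790.4 × 120.1 = 94,930 g.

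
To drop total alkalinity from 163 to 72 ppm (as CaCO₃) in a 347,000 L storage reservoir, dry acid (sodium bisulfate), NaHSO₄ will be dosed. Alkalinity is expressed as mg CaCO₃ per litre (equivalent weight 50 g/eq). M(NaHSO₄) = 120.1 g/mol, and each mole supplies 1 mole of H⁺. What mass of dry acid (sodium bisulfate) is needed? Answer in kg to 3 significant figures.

75.8 kg

Alkalinity to neutralize: (163 − 72) = 91 mg/L as CaCO₃ × 347,000 L = 31,580 g as CaCO₃.
Equivalents of H⁺ required: 31,580 ÷ 50 g/eq = 631.5 eq = 631.5 mol NaHSO₄.
Mass of NaHSO₄: 631.5 × 120.1 = 75,850 g.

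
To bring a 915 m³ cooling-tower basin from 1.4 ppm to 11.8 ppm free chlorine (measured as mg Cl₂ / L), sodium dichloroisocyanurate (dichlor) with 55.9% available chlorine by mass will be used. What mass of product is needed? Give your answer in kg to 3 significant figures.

17.0 kg

Volume: 915 m³ = 915,000 L.
Chlorine deficit: 11.8 − 1.4 = 10.4 ppm = 10.4 mg/L as Cl₂.
Cl₂ equivalent needed: 10.4 mg/L × 915,000 L = 9,516,000 mg = 9516 g.
Product at 55.9% available chlorine: 9516 / 0.559 = 17,020 g.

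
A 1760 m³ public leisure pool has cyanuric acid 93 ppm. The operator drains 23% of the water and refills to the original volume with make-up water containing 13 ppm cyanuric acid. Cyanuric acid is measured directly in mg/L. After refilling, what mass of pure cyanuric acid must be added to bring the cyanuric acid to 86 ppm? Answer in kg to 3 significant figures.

20.1 kg

Volume: 1760 m³ = 1,760,000 L.
After draining 23% and refilling: 93 × 0.77 + 13 × 0.23 = 74.6 ppm.
Deficit to target: 86 − 74.6 = 11.4 mg/L.
Mass: 11.4 mg/L × 1,760,000 L = 20,060 g cyanuric acid.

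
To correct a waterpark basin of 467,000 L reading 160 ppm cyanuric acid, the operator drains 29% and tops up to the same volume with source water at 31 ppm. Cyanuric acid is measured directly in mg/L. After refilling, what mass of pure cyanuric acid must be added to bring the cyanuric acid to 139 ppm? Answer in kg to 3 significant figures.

After draining 29% and refilling: 160 × 0.71 + 31 × 0.29 = 122.59 ppm.
Deficit to target: 139 − 122.59 = 16.41 mg/L.
Mass: 16.41 mg/L × 467,000 L = 7663 g cyanuric acid.

7.66 kg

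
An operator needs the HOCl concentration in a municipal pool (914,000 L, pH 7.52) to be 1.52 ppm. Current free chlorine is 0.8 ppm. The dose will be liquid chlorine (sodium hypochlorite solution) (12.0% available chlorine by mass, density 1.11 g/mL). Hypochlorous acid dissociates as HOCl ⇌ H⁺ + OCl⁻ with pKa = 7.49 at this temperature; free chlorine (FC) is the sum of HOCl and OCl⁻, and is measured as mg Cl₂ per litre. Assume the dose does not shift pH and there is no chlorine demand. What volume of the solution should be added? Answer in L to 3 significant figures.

[OCl⁻]/[HOCl] = 10^(pH − pKa) = 10^(7.52 − 7.49) = 1.072; fraction as HOCl = 1/(1 + 1.072) = 0.4827.
Free chlorine required for 1.52 ppm HOCl: 1.52 / 0.4827 = 3.149 ppm.
FC to add: 3.149 − 0.8 = 2.349 mg/L as Cl₂.
Cl₂ equivalent: 2.349 mg/L × 914,000 L = 2147 g.
Product at 12.0% available Cl: 2147 / 0.12 = 17,890 g.
Volume: 17,890 g ÷ 1.11 g/mL = 16,120 mL.

16.1 L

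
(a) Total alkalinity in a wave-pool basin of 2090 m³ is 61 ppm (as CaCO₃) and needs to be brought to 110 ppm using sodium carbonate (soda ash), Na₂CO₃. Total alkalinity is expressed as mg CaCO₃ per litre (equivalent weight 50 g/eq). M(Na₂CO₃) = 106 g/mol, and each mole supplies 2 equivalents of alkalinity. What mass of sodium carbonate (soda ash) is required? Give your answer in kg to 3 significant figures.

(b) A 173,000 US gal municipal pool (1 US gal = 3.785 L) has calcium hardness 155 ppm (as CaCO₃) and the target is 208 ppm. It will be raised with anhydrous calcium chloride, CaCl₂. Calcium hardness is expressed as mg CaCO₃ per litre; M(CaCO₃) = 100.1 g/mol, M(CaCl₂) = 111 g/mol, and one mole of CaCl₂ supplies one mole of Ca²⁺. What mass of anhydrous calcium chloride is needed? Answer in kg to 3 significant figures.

(a) 109 kg; (b) 38.5 kg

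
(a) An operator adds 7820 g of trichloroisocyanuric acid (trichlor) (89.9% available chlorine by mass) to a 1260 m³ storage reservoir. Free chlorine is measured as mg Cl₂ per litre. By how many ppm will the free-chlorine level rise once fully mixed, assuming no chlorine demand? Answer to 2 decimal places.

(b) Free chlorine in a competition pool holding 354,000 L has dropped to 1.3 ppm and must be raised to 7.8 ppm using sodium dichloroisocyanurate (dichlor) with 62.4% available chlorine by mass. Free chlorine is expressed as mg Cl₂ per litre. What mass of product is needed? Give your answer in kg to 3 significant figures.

(a) Volume: 1260 m³ = 1,260,000 L.
(a) Available chlorine delivered: 7820 g × 0.899 = 7030 g as Cl₂.
(a) Concentration rise: 7030 g / 1,260,000 L = 5.58 mg/L = 5.58 ppm.

(b) Chlorine deficit: 7.8 − 1.3 = 6.5 ppm = 6.5 mg/L as Cl₂.
(b) Cl₂ equivalent needed: 6.5 mg/L × 354,000 L = 2,301,000 mg = 2301 g.
(b) Product at 62.4% available chlorine: 2301 / 0.624 = 3688 g.

(a) 5.58 ppm; (b) 3.69 kg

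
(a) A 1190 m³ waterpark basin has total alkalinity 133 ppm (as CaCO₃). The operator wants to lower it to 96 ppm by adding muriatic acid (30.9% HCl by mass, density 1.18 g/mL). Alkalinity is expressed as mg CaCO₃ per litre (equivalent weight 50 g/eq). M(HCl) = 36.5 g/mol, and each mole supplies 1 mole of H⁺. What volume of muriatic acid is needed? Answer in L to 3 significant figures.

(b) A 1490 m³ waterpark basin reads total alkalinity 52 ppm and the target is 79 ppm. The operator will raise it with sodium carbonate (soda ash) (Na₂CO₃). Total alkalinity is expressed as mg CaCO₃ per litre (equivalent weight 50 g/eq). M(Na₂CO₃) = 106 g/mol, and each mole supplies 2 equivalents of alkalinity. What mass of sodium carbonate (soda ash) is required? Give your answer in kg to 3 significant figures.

(a) Volume: 1190 m³ = 1,190,000 L.
(a) Alkalinity to neutralize: (133 − 96) = 37 mg/L as CaCO₃ × 1,190,000 L = 44,030 g as CaCO₃.
(a) Equivalents of H⁺ required: 44,030 ÷ 50 g/eq = 880.6 eq = 880.6 mol HCl.
(a) Mass of HCl: 880.6 × 36.5 = 32,140 g.
(a) Mass of 30.9% solution: 32,140 / 0.309 = 104,000 g.
(a) Volume: 104,000 g ÷ 1.18 g/mL = 88,150 mL.

(b) Volume: 1490 m³ = 1,490,000 L.
(b) Alkalinity to add: (79 − 52) = 27 mg/L as CaCO₃ × 1,490,000 L = 40,230 g as CaCO₃.
(b) Equivalents: 40,230 g ÷ 50 g/eq = 804.6 eq.
(b) Each mole of Na₂CO₃ supplies 2 eq, so 804.6 / 2 = 402.3 mol.
(b) Mass: 402.3 mol × 106 g/mol = 42,640 g.

(a) 88.2 L; (b) 42.6 kg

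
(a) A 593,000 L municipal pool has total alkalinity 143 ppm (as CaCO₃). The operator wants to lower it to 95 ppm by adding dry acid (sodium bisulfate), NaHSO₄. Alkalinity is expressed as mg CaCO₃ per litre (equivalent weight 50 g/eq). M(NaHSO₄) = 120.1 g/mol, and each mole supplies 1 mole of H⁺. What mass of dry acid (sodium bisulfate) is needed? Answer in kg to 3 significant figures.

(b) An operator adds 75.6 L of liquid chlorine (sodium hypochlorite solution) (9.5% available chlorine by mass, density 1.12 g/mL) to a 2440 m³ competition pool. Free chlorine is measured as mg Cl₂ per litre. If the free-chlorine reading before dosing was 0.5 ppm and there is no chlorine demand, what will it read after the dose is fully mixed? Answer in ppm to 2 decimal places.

(a) Alkalinity to neutralize: (143 − 95) = 48 mg/L as CaCO₃ × 593,000 L = 28,460 g as CaCO₃.
(a) Equivalents of H⁺ required: 28,460 ÷ 50 g/eq = 569.3 eq = 569.3 mol NaHSO₄.
(a) Mass of NaHSO₄: 569.3 × 120.1 = 68,370 g.

(b) Volume: 2440 m³ = 2,440,000 L.
(b) Mass of solution: 75.6 L × 1000 mL/L × 1.12 g/mL = 84,670 g.
(b) Available chlorine delivered: 84,670 g × 0.095 = 8044 g as Cl₂.
(b) Concentration rise: 8044 g / 2,440,000 L = 3.297 mg/L = 3.30 ppm.
(b) Final FC: 0.5 + 3.30 = 3.80 ppm.

(a) 68.4 kg; (b) 3.80 ppm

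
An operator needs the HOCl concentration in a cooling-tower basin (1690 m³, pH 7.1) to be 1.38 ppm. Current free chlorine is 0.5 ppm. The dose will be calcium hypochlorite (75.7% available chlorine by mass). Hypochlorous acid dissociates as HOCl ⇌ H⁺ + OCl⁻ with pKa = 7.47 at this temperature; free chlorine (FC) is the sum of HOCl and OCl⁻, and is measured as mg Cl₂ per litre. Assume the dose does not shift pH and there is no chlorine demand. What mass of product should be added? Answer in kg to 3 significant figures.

Volume: 1690 m³ = 1,690,000 L.
[OCl⁻]/[HOCl] = 10^(pH − pKa) = 10^(7.1 − 7.47) = 0.4266; fraction as HOCl = 1/(1 + 0.4266) = 0.701.
Free chlorine required for 1.38 ppm HOCl: 1.38 / 0.701 = 1.969 ppm.
FC to add: 1.969 − 0.5 = 1.469 mg/L as Cl₂.
Cl₂ equivalent: 1.469 mg/L × 1,690,000 L = 2482 g.
Product at 75.7% available Cl: 2482 / 0.757 = 3279 g.

3.28 kg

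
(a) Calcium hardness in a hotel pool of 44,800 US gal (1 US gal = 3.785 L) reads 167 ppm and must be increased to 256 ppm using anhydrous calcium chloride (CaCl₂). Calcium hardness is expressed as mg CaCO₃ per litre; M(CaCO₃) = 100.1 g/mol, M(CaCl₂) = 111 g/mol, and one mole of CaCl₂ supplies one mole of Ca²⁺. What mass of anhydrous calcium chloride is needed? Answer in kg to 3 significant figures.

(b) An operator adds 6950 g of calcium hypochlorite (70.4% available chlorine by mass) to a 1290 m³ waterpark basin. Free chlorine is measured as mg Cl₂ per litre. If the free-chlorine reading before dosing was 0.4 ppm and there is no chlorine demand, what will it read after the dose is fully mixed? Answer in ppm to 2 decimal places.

(a) 16.7 kg; (b) 4.19 ppm

(a) Volume: 44,800 US gal × 3.785 L/gal = 169,568 L.
(a) Hardness to add: (256 − 167) = 89 mg/L as CaCO₃ × 169,568 L = 15,090 g as CaCO₃.
(a) Moles of Ca²⁺ (1 mol Ca²⁺ ≡ 1 mol CaCO₃): 15,090 / 100.1 g/mol = 150.8 mol.
(a) Mass of CaCl₂: 150.8 × 111 = 16,730 g.

(b) Volume: 1290 m³ = 1,290,000 L.
(b) Available chlorine delivered: 6950 g × 0.704 = 4893 g as Cl₂.
(b) Concentration rise: 4893 g / 1,290,000 L = 3.793 mg/L = 3.79 ppm.
(b) Final FC: 0.4 + 3.79 = 4.19 ppm.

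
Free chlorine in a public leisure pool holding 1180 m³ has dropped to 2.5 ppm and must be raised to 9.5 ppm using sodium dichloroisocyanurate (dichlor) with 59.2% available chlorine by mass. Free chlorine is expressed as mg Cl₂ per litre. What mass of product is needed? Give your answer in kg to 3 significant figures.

Volume: 1180 m³ = 1,180,000 L.
Chlorine deficit: 9.5 − 2.5 = 7 ppm = 7 mg/L as Cl₂.
Cl₂ equivalent needed: 7 mg/L × 1,180,000 L = 8,260,000 mg = 8260 g.
Product at 59.2% available chlorine: 8260 / 0.592 = 13,950 g.

14.0 kg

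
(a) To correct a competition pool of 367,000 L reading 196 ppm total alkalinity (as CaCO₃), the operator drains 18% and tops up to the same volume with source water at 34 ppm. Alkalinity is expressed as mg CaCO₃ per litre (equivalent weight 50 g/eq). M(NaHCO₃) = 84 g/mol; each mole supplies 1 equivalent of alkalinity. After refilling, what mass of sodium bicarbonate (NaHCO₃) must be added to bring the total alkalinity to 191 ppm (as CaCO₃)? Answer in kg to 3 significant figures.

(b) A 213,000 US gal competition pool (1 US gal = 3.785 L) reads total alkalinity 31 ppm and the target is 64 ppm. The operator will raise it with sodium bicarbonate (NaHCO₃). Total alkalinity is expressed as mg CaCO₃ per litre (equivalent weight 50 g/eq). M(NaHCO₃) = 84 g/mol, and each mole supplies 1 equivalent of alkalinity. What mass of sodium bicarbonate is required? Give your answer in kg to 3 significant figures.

(a) 14.9 kg; (b) 44.7 kg

(a) After draining 18% and refilling: 196 × 0.82 + 34 × 0.18 = 166.84 ppm.
(a) Deficit to target: 191 − 166.84 = 24.16 mg/L.
(a) As CaCO₃: 24.16 mg/L × 367,000 L = 8867 g; ÷ 50 g/eq ÷ 1 = 177.3 mol NaHCO₃.
(a) Mass: 177.3 × 84 = 14,900 g.

(b) Volume: 213,000 US gal × 3.785 L/gal = 806,205 L.
(b) Alkalinity to add: (64 − 31) = 33 mg/L as CaCO₃ × 806,205 L = 26,600 g as CaCO₃.
(b) Equivalents: 26,600 g ÷ 50 g/eq = 532.1 eq.
(b) NaHCO₃ supplies 1 eq per mole → 532.1 mol.
(b) Mass: 532.1 mol × 84 g/mol = 44,700 g.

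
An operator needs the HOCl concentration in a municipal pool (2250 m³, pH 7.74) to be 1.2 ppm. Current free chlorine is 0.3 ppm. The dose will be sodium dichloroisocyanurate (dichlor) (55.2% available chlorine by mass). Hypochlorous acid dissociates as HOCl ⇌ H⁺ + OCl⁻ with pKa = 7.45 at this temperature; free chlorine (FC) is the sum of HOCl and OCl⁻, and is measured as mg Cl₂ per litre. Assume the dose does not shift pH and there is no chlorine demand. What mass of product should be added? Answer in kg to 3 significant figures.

Volume: 2250 m³ = 2,250,000 L.
[OCl⁻]/[HOCl] = 10^(pH − pKa) = 10^(7.74 − 7.45) = 1.95; fraction as HOCl = 1/(1 + 1.95) = 0.339.
Free chlorine required for 1.2 ppm HOCl: 1.2 / 0.339 = 3.54 ppm.
FC to add: 3.54 − 0.3 = 3.24 mg/L as Cl₂.
Cl₂ equivalent: 3.24 mg/L × 2,250,000 L = 7290 g.
Product at 55.2% available Cl: 7290 / 0.552 = 13,210 g.

13.2 kg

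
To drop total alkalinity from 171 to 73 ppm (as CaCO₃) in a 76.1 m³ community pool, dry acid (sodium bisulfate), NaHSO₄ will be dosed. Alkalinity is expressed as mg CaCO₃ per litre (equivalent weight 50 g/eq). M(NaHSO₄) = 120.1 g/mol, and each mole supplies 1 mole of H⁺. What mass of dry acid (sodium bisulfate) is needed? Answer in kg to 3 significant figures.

Volume: 76.1 m³ = 76,100 L.
Alkalinity to neutralize: (171 − 73) = 98 mg/L as CaCO₃ × 76,100 L = 7458 g as CaCO₃.
Equivalents of H⁺ required: 7458 ÷ 50 g/eq = 149.2 eq = 149.2 mol NaHSO₄.
Mass of NaHSO₄: 149.2 × 120.1 = 17,910 g.

17.9 kg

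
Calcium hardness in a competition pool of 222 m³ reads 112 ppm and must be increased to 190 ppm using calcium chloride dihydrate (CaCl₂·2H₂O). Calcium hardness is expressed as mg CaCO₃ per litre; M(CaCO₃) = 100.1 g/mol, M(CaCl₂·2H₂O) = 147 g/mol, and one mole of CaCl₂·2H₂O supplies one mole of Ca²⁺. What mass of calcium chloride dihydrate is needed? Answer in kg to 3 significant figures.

Volume: 222 m³ = 222,000 L.
Hardness to add: (190 − 112) = 78 mg/L as CaCO₃ × 222,000 L = 17,320 g as CaCO₃.
Moles of Ca²⁺ (1 mol Ca²⁺ ≡ 1 mol CaCO₃): 17,320 / 100.1 g/mol = 173 mol.
Mass of CaCl₂·2H₂O: 173 × 147 = 25,430 g.

25.4 kg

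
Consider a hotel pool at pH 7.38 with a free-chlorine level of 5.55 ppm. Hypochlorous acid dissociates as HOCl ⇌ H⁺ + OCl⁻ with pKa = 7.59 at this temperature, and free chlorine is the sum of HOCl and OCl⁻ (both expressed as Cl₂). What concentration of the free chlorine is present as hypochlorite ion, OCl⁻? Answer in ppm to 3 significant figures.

[OCl⁻]/[HOCl] = 10^(pH − pKa) = 10^(7.38 − 7.59) = 10^-0.21 = 0.6166.
Fraction as HOCl = 1 / (1 + 0.6166) = 0.6186.
OCl⁻ = (1 − 0.6186) × 5.55 ppm = 2.117 ppm.

2.12 ppm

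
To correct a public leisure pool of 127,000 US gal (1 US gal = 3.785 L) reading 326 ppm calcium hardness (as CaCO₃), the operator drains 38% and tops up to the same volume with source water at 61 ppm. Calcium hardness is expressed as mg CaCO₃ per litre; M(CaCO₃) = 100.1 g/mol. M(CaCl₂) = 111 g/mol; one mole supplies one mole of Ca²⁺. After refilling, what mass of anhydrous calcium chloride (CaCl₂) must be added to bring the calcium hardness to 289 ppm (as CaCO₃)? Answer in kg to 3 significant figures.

34.0 kg

Volume: 127,000 US gal × 3.785 L/gal = 480,695 L.
After draining 38% and refilling: 326 × 0.62 + 61 × 0.38 = 225.3 ppm.
Deficit to target: 289 − 225.3 = 63.7 mg/L.
As CaCO₃: 63.7 mg/L × 480,695 L = 30,620 g; ÷ 100.1 = 305.9 mol Ca²⁺.
Mass: 305.9 × 111 = 33,950 g.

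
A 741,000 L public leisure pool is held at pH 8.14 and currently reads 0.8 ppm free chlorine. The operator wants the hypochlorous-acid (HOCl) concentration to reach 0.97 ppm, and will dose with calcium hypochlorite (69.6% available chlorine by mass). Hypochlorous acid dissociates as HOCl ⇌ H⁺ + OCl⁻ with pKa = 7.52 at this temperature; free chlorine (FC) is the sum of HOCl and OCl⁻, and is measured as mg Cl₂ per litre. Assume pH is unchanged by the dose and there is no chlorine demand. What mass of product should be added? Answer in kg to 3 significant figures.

4.49 kg

[OCl⁻]/[HOCl] = 10^(pH − pKa) = 10^(8.14 − 7.52) = 4.169; fraction as HOCl = 1/(1 + 4.169) = 0.1935.
Free chlorine required for 0.97 ppm HOCl: 0.97 / 0.1935 = 5.014 ppm.
FC to add: 5.014 − 0.8 = 4.214 mg/L as Cl₂.
Cl₂ equivalent: 4.214 mg/L × 741,000 L = 3122 g.
Product at 69.6% available Cl: 3122 / 0.696 = 4486 g.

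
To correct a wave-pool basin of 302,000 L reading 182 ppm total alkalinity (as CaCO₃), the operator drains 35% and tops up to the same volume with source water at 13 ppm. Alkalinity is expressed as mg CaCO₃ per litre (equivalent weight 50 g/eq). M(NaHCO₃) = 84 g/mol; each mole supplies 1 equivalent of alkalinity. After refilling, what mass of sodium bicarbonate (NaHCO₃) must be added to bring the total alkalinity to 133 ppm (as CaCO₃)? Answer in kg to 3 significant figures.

After draining 35% and refilling: 182 × 0.65 + 13 × 0.35 = 122.85 ppm.
Deficit to target: 133 − 122.85 = 10.15 mg/L.
As CaCO₃: 10.15 mg/L × 302,000 L = 3065 g; ÷ 50 g/eq ÷ 1 = 61.31 mol NaHCO₃.
Mass: 61.31 × 84 = 5150 g.

5.15 kg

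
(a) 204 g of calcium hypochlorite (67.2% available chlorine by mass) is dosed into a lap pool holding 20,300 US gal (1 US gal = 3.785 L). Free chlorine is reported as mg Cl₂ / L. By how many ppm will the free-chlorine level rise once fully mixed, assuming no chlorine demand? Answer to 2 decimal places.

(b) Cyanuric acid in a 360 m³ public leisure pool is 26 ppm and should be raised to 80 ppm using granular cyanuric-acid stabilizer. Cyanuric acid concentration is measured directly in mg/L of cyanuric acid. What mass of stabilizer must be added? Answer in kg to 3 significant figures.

(a) 1.78 ppm; (b) 19.4 kg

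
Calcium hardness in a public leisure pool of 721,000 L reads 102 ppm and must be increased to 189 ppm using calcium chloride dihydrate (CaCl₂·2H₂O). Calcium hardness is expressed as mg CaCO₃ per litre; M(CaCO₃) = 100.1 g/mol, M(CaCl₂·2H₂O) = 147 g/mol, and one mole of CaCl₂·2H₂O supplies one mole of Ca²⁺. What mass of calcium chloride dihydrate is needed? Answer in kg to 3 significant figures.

Hardness to add: (189 − 102) = 87 mg/L as CaCO₃ × 721,000 L = 62,730 g as CaCO₃.
Moles of Ca²⁺ (1 mol Ca²⁺ ≡ 1 mol CaCO₃): 62,730 / 100.1 g/mol = 626.6 mol.
Mass of CaCl₂·2H₂O: 626.6 × 147 = 92,120 g.

92.1 kg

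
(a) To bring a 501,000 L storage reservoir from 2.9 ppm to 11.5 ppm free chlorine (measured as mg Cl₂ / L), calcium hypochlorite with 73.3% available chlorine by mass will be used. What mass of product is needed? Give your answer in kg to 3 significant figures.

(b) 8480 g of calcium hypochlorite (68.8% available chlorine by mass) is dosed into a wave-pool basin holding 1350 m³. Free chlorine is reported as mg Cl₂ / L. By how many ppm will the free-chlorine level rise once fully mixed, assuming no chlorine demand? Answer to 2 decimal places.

(a) Chlorine deficit: 11.5 − 2.9 = 8.6 ppm = 8.6 mg/L as Cl₂.
(a) Cl₂ equivalent needed: 8.6 mg/L × 501,000 L = 4,309,000 mg = 4309 g.
(a) Product at 73.3% available chlorine: 4309 / 0.733 = 5878 g.

(b) Volume: 1350 m³ = 1,350,000 L.
(b) Available chlorine delivered: 8480 g × 0.688 = 5834 g as Cl₂.
(b) Concentration rise: 5834 g / 1,350,000 L = 4.322 mg/L = 4.32 ppm.

(a) 5.88 kg; (b) 4.32 ppm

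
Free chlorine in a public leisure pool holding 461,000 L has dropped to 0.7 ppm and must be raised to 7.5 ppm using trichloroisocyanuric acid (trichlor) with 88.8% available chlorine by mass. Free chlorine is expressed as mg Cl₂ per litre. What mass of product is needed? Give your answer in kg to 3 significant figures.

Chlorine deficit: 7.5 − 0.7 = 6.8 ppm = 6.8 mg/L as Cl₂.
Cl₂ equivalent needed: 6.8 mg/L × 461,000 L = 3,135,000 mg = 3135 g.
Product at 88.8% available chlorine: 3135 / 0.888 = 3530 g.

3.53 kg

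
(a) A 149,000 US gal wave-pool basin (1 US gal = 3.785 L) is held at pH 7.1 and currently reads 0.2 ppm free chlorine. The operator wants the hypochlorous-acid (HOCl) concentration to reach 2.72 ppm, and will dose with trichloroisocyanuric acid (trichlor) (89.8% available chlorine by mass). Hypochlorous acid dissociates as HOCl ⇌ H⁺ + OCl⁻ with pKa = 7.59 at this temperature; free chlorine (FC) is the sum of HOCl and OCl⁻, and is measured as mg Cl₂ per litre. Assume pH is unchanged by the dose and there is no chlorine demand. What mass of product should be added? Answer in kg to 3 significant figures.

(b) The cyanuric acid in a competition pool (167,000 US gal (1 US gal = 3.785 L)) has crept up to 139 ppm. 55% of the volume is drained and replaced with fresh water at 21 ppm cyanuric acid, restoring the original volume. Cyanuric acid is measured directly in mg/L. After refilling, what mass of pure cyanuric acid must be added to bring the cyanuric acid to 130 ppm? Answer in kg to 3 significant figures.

(a) Volume: 149,000 US gal × 3.785 L/gal = 563,965 L.
(a) [OCl⁻]/[HOCl] = 10^(pH − pKa) = 10^(7.1 − 7.59) = 0.3236; fraction as HOCl = 1/(1 + 0.3236) = 0.7555.
(a) Free chlorine required for 2.72 ppm HOCl: 2.72 / 0.7555 = 3.6 ppm.
(a) FC to add: 3.6 − 0.2 = 3.4 mg/L as Cl₂.
(a) Cl₂ equivalent: 3.4 mg/L × 563,965 L = 1918 g.
(a) Product at 89.8% available Cl: 1918 / 0.898 = 2135 g.

(b) Volume: 167,000 US gal × 3.785 L/gal = 632,095 L.
(b) After draining 55% and refilling: 139 × 0.45 + 21 × 0.55 = 74.1 ppm.
(b) Deficit to target: 130 − 74.1 = 55.9 mg/L.
(b) Mass: 55.9 mg/L × 632,095 L = 35,330 g cyanuric acid.

(a) 2.14 kg; (b) 35.3 kg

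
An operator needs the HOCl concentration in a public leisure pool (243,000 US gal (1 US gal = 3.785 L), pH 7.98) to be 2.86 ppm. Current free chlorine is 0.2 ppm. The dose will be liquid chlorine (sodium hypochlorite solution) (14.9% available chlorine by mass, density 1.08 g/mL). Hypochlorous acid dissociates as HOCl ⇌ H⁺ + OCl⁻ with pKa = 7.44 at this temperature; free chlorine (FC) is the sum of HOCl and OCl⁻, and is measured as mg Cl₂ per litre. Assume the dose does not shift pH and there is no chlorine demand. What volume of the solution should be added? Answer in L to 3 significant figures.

71.9 L

Volume: 243,000 US gal × 3.785 L/gal = 919,755 L.
[OCl⁻]/[HOCl] = 10^(pH − pKa) = 10^(7.98 − 7.44) = 3.467; fraction as HOCl = 1/(1 + 3.467) = 0.2238.
Free chlorine required for 2.86 ppm HOCl: 2.86 / 0.2238 = 12.78 ppm.
FC to add: 12.78 − 0.2 = 12.58 mg/L as Cl₂.
Cl₂ equivalent: 12.58 mg/L × 919,755 L = 11,570 g.
Product at 14.9% available Cl: 11,570 / 0.149 = 77,630 g.
Volume: 77,630 g ÷ 1.08 g/mL = 71,880 mL.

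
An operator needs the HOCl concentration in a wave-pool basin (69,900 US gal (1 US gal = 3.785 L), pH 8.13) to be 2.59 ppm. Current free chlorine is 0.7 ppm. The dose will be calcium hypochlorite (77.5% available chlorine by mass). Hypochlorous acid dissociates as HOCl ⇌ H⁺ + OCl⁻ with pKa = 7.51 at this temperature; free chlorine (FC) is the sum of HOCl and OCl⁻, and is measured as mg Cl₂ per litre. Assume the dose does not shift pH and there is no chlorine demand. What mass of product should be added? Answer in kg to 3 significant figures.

Volume: 69,900 US gal × 3.785 L/gal = 264,572 L.
[OCl⁻]/[HOCl] = 10^(pH − pKa) = 10^(8.13 − 7.51) = 4.169; fraction as HOCl = 1/(1 + 4.169) = 0.1935.
Free chlorine required for 2.59 ppm HOCl: 2.59 / 0.1935 = 13.39 ppm.
FC to add: 13.39 − 0.7 = 12.69 mg/L as Cl₂.
Cl₂ equivalent: 12.69 mg/L × 264,572 L = 3357 g.
Product at 77.5% available Cl: 3357 / 0.775 = 4331 g.

4.33 kg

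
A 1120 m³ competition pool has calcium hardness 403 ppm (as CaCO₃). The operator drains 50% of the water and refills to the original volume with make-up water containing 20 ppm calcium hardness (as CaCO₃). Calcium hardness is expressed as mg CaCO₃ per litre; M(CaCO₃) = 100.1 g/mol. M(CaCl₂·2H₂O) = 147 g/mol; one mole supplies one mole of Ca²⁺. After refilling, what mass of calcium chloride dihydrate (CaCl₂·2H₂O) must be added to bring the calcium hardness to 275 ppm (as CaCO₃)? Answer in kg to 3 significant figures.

Volume: 1120 m³ = 1,120,000 L.
After draining 50% and refilling: 403 × 0.50 + 20 × 0.50 = 211.5 ppm.
Deficit to target: 275 − 211.5 = 63.5 mg/L.
As CaCO₃: 63.5 mg/L × 1,120,000 L = 71,120 g; ÷ 100.1 = 710.5 mol Ca²⁺.
Mass: 710.5 × 147 = 104,400 g.

104 kg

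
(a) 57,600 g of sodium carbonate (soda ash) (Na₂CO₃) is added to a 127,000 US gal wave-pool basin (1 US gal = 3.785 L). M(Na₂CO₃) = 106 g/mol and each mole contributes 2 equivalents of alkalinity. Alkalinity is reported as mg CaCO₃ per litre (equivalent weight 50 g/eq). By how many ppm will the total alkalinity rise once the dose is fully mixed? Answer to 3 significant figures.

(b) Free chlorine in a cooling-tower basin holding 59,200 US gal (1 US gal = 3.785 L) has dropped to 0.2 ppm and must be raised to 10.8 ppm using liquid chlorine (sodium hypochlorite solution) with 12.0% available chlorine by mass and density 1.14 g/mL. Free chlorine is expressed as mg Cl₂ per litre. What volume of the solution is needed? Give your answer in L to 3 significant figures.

(a) 113 ppm; (b) 17.4 L

(a) Volume: 127,000 US gal × 3.785 L/gal = 480,695 L.
(a) Moles of Na₂CO₃: 57,600 g ÷ 106 g/mol = 543.4 mol → 1087 eq of alkalinity.
(a) As CaCO₃: 1087 eq × 50 g/eq = 54,340 g.
(a) Rise: 54,340 g / 480,695 L × 1000 = 113 mg/L.

(b) Volume: 59,200 US gal × 3.785 L/gal = 224,072 L.
(b) Chlorine deficit: 10.8 − 0.2 = 10.6 ppm = 10.6 mg/L as Cl₂.
(b) Cl₂ equivalent needed: 10.6 mg/L × 224,072 L = 2,375,000 mg = 2375 g.
(b) Product at 12.0% available chlorine: 2375 / 0.12 = 19,790 g.
(b) Volume at density 1.14 g/mL: 19,790 g ÷ 1.14 g/mL = 17,360 mL.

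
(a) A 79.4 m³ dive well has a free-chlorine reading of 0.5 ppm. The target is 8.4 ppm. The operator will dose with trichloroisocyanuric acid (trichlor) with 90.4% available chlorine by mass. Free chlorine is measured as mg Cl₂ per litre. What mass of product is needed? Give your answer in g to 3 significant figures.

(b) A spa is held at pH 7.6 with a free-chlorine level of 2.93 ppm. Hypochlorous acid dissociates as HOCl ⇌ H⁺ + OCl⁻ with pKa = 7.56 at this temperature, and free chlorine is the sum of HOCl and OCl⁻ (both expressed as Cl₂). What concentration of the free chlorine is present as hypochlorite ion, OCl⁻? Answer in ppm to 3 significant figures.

(a) 694 g; (b) 1.53 ppm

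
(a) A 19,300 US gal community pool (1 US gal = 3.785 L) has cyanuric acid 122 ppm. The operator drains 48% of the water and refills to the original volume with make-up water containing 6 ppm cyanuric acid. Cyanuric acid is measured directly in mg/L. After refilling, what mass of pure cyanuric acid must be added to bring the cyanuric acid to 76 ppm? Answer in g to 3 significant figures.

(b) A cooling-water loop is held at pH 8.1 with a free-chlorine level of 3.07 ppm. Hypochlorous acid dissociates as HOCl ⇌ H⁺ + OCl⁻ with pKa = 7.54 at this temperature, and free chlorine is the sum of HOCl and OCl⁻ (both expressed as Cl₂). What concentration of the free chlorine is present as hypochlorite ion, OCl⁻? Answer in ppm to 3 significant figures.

(a) 707 g; (b) 2.41 ppm

(a) Volume: 19,300 US gal × 3.785 L/gal = 73,050 L.
(a) After draining 48% and refilling: 122 × 0.52 + 6 × 0.48 = 66.32 ppm.
(a) Deficit to target: 76 − 66.32 = 9.68 mg/L.
(a) Mass: 9.68 mg/L × 73,050 L = 707.1 g cyanuric acid.

(b) [OCl⁻]/[HOCl] = 10^(pH − pKa) = 10^(8.1 − 7.54) = 10^0.56 = 3.631.
(b) Fraction as HOCl = 1 / (1 + 3.631) = 0.2159.
(b) OCl⁻ = (1 − 0.2159) × 3.07 ppm = 2.407 ppm.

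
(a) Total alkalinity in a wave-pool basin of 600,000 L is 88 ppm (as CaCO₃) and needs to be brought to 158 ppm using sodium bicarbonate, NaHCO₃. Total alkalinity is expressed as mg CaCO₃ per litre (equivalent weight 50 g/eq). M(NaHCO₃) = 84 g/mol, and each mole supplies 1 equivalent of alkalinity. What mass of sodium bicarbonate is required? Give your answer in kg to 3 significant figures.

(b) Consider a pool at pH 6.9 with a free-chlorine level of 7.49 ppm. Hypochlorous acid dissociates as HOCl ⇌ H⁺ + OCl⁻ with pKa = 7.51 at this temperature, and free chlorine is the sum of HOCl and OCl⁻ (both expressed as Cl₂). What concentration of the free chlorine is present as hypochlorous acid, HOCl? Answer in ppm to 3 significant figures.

(a) Alkalinity to add: (158 − 88) = 70 mg/L as CaCO₃ × 600,000 L = 42,000 g as CaCO₃.
(a) Equivalents: 42,000 g ÷ 50 g/eq = 840 eq.
(a) NaHCO₃ supplies 1 eq per mole → 840 mol.
(a) Mass: 840 mol × 84 g/mol = 70,560 g.

(b) [OCl⁻]/[HOCl] = 10^(pH − pKa) = 10^(6.9 − 7.51) = 10^-0.61 = 0.2455.
(b) Fraction as HOCl = 1 / (1 + 0.2455) = 0.8029.
(b) HOCl = 0.8029 × 7.49 ppm = 6.014 ppm.

(a) 70.6 kg; (b) 6.01 ppm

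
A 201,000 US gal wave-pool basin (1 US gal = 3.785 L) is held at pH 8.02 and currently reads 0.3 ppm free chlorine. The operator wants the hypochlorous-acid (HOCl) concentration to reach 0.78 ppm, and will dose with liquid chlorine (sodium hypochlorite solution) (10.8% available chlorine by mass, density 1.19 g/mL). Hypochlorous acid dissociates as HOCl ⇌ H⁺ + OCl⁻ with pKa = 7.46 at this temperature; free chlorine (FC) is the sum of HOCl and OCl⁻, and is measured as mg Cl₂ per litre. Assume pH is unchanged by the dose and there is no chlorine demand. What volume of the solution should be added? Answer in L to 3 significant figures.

19.6 L

Volume: 201,000 US gal × 3.785 L/gal = 760,785 L.
[OCl⁻]/[HOCl] = 10^(pH − pKa) = 10^(8.02 − 7.46) = 3.631; fraction as HOCl = 1/(1 + 3.631) = 0.2159.
Free chlorine required for 0.78 ppm HOCl: 0.78 / 0.2159 = 3.612 ppm.
FC to add: 3.612 − 0.3 = 3.312 mg/L as Cl₂.
Cl₂ equivalent: 3.312 mg/L × 760,785 L = 2520 g.
Product at 10.8% available Cl: 2520 / 0.108 = 23,330 g.
Volume: 23,330 g ÷ 1.19 g/mL = 19,610 mL.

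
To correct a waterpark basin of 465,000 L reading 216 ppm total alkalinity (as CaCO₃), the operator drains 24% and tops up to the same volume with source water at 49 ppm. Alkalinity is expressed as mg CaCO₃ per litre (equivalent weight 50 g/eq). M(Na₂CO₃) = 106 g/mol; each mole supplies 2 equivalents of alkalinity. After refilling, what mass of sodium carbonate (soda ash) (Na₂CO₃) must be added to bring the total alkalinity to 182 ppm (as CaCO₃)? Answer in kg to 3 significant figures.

3.00 kg

After draining 24% and refilling: 216 × 0.76 + 49 × 0.24 = 175.92 ppm.
Deficit to target: 182 − 175.92 = 6.08 mg/L.
As CaCO₃: 6.08 mg/L × 465,000 L = 2827 g; ÷ 50 g/eq ÷ 2 = 28.27 mol Na₂CO₃.
Mass: 28.27 × 106 = 2997 g.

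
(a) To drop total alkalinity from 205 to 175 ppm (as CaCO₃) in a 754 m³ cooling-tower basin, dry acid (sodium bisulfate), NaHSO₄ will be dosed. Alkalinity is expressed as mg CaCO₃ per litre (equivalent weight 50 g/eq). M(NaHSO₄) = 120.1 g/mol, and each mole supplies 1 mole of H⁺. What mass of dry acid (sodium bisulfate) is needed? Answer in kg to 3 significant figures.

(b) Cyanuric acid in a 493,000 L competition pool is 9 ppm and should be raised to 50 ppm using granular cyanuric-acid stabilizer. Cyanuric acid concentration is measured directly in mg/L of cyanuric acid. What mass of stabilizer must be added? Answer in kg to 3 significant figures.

(a) Volume: 754 m³ = 754,000 L.
(a) Alkalinity to neutralize: (205 − 175) = 30 mg/L as CaCO₃ × 754,000 L = 22,620 g as CaCO₃.
(a) Equivalents of H⁺ required: 22,620 ÷ 50 g/eq = 452.4 eq = 452.4 mol NaHSO₄.
(a) Mass of NaHSO₄: 452.4 × 120.1 = 54,330 g.

(b) CYA to add: (50 − 9) = 41 mg/L × 493,000 L = 20,210 g cyanuric acid.

(a) 54.3 kg; (b) 20.2 kg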